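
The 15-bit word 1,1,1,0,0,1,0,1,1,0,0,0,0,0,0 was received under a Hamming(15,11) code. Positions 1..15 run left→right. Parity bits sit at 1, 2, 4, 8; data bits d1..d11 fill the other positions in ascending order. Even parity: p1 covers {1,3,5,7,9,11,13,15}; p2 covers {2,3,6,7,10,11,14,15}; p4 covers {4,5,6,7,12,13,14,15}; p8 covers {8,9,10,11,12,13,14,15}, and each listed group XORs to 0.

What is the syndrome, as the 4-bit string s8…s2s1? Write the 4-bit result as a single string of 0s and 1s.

0111

s1 (pos 1,3,5,7,9,11,13,15): 1⊕1⊕0⊕0⊕1⊕0⊕0⊕0 = 1
s2 (pos 2,3,6,7,10,11,14,15): 1⊕1⊕1⊕0⊕0⊕0⊕0⊕0 = 1
s4 (pos 4,5,6,7,12,13,14,15): 0⊕0⊕1⊕0⊕0⊕0⊕0⊕0 = 1
s8 (pos 8,9,10,11,12,13,14,15): 1⊕1⊕0⊕0⊕0⊕0⊕0⊕0 = 0
Syndrome s8…s1 = 0111 → error at position 7.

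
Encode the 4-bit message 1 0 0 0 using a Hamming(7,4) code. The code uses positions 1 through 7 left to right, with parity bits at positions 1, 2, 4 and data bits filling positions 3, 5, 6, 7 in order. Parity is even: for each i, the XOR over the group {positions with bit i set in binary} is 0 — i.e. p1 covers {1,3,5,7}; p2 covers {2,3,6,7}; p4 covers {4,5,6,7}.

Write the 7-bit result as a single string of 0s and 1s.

1110000

Place data at non-parity positions: p1 p2 1 p4 0 0 0
p1 (pos 1,3,5,7): XOR of data positions = 1⊕0⊕0 = 1
p2 (pos 2,3,6,7): XOR of data positions = 1⊕0⊕0 = 1
p4 (pos 4,5,6,7): XOR of data positions = 0⊕0⊕0 = 0
Codeword: 1110000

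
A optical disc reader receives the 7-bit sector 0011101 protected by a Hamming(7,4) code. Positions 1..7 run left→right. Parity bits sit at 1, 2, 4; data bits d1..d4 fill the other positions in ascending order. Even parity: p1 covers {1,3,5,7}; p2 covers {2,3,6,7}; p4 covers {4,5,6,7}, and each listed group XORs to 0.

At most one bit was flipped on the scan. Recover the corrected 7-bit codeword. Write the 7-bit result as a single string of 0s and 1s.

0011001

s1 (pos 1,3,5,7): 0⊕1⊕1⊕1 = 1
s2 (pos 2,3,6,7): 0⊕1⊕0⊕1 = 0
s4 (pos 4,5,6,7): 1⊕1⊕0⊕1 = 1
Syndrome s4…s1 = 101 → error at position 5.
Flip position 5: 0011101 → 0011001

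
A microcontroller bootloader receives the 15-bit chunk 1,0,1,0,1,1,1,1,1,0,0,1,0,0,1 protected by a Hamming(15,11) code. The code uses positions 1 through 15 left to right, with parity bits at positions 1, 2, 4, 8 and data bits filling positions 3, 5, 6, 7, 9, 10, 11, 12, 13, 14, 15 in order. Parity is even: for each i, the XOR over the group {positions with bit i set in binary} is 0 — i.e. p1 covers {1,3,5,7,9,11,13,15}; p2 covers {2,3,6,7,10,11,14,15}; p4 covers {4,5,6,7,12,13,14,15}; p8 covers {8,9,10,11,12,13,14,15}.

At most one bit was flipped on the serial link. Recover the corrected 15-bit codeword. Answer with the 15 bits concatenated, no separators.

s1 (pos 1,3,5,7,9,11,13,15): 1⊕1⊕1⊕1⊕1⊕0⊕0⊕1 = 0
s2 (pos 2,3,6,7,10,11,14,15): 0⊕1⊕1⊕1⊕0⊕0⊕0⊕1 = 0
s4 (pos 4,5,6,7,12,13,14,15): 0⊕1⊕1⊕1⊕1⊕0⊕0⊕1 = 1
s8 (pos 8,9,10,11,12,13,14,15): 1⊕1⊕0⊕0⊕1⊕0⊕0⊕1 = 0
Syndrome s8…s1 = 0100 → error at position 4.
Flip position 4: 101011111001001 → 101111111001001

101111111001001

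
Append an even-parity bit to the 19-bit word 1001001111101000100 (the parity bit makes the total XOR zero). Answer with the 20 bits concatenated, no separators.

XOR of the 19 data bits: 1⊕0⊕0⊕1⊕0⊕0⊕1⊕1⊕1⊕1⊕1⊕0⊕1⊕0⊕0⊕0⊕1⊕0⊕0 = 1
Parity bit = 1 (so all 20 bits XOR to 0).

10010011111010001001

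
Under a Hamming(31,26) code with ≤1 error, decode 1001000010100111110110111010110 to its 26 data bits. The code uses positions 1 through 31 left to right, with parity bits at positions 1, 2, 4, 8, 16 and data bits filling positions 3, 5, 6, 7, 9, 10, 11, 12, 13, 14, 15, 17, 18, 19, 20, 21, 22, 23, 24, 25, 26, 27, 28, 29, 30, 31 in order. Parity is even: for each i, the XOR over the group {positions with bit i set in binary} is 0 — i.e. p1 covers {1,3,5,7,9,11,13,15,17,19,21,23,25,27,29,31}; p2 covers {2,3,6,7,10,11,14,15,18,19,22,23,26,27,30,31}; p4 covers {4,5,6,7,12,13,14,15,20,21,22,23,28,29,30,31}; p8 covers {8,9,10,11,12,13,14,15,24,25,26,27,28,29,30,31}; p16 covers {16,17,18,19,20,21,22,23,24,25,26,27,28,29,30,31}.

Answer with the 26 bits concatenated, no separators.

00001010011110110111110110

s1 (pos 1,3,5,7,9,11,13,15,17,19,21,23,25,27,29,31): 1⊕0⊕0⊕0⊕1⊕1⊕0⊕1⊕1⊕0⊕1⊕1⊕1⊕1⊕1⊕0 = 0
s2 (pos 2,3,6,7,10,11,14,15,18,19,22,23,26,27,30,31): 0⊕0⊕0⊕0⊕0⊕1⊕1⊕1⊕1⊕0⊕0⊕1⊕0⊕1⊕1⊕0 = 1
s4 (pos 4,5,6,7,12,13,14,15,20,21,22,23,28,29,30,31): 1⊕0⊕0⊕0⊕0⊕0⊕1⊕1⊕1⊕1⊕0⊕1⊕0⊕1⊕1⊕0 = 0
s8 (pos 8,9,10,11,12,13,14,15,24,25,26,27,28,29,30,31): 0⊕1⊕0⊕1⊕0⊕0⊕1⊕1⊕1⊕1⊕0⊕1⊕0⊕1⊕1⊕0 = 1
s16 (pos 16,17,18,19,20,21,22,23,24,25,26,27,28,29,30,31): 1⊕1⊕1⊕0⊕1⊕1⊕0⊕1⊕1⊕1⊕0⊕1⊕0⊕1⊕1⊕0 = 1
Syndrome s16…s1 = 11010 → error at position 26.
Flip position 26: 1001000010100111110110111010110 → 1001000010100111110110111110110
Read data bits from positions 3,5,6,7,9,10,11,12,13,14,15,17,18,19,20,21,22,23,24,25,26,27,28,29,30,31: 00001010011110110111110110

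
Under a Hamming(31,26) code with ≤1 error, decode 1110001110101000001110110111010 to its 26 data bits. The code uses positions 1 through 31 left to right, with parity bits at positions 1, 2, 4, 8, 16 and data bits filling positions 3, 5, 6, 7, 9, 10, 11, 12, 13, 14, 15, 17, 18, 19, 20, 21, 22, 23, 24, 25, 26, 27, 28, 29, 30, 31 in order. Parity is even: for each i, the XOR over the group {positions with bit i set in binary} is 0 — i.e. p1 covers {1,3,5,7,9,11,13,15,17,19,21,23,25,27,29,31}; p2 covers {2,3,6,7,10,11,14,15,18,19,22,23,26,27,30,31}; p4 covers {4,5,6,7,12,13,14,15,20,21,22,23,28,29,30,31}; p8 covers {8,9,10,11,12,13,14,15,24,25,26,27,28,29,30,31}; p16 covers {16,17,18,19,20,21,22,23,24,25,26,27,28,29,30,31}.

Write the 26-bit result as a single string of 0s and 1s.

s1 (pos 1,3,5,7,9,11,13,15,17,19,21,23,25,27,29,31): 1⊕1⊕0⊕1⊕1⊕1⊕1⊕0⊕0⊕1⊕1⊕1⊕0⊕1⊕0⊕0 = 0
s2 (pos 2,3,6,7,10,11,14,15,18,19,22,23,26,27,30,31): 1⊕1⊕0⊕1⊕0⊕1⊕0⊕0⊕0⊕1⊕0⊕1⊕1⊕1⊕1⊕0 = 1
s4 (pos 4,5,6,7,12,13,14,15,20,21,22,23,28,29,30,31): 0⊕0⊕0⊕1⊕0⊕1⊕0⊕0⊕1⊕1⊕0⊕1⊕1⊕0⊕1⊕0 = 1
s8 (pos 8,9,10,11,12,13,14,15,24,25,26,27,28,29,30,31): 1⊕1⊕0⊕1⊕0⊕1⊕0⊕0⊕1⊕0⊕1⊕1⊕1⊕0⊕1⊕0 = 1
s16 (pos 16,17,18,19,20,21,22,23,24,25,26,27,28,29,30,31): 0⊕0⊕0⊕1⊕1⊕1⊕0⊕1⊕1⊕0⊕1⊕1⊕1⊕0⊕1⊕0 = 1
Syndrome s16…s1 = 11110 → error at position 30.
Flip position 30: 1110001110101000001110110111010 → 1110001110101000001110110111000
Read data bits from positions 3,5,6,7,9,10,11,12,13,14,15,17,18,19,20,21,22,23,24,25,26,27,28,29,30,31: 10011010100001110110111000

10011010100001110110111000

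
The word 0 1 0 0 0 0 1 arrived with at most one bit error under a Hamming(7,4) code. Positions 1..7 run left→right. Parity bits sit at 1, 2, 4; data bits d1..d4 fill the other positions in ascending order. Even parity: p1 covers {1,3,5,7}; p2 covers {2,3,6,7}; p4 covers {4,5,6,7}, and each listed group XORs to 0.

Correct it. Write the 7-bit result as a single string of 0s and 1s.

s1 (pos 1,3,5,7): 0⊕0⊕0⊕1 = 1
s2 (pos 2,3,6,7): 1⊕0⊕0⊕1 = 0
s4 (pos 4,5,6,7): 0⊕0⊕0⊕1 = 1
Syndrome s4…s1 = 101 → error at position 5.
Flip position 5: 0100001 → 0100101

0100101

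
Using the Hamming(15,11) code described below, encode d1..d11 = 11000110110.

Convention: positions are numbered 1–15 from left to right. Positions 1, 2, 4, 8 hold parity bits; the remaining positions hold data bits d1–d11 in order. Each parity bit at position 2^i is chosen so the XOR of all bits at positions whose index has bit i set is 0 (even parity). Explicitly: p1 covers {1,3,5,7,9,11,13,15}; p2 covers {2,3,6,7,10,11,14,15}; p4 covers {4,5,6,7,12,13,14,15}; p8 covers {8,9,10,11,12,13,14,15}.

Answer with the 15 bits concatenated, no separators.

001110000110110

Place data at non-parity positions: p1 p2 1 p4 1 0 0 p8 0 1 1 0 1 1 0
p1 (pos 1,3,5,7,9,11,13,15): XOR of data positions = 1⊕1⊕0⊕0⊕1⊕1⊕0 = 0
p2 (pos 2,3,6,7,10,11,14,15): XOR of data positions = 1⊕0⊕0⊕1⊕1⊕1⊕0 = 0
p4 (pos 4,5,6,7,12,13,14,15): XOR of data positions = 1⊕0⊕0⊕0⊕1⊕1⊕0 = 1
p8 (pos 8,9,10,11,12,13,14,15): XOR of data positions = 0⊕1⊕1⊕0⊕1⊕1⊕0 = 0
Codeword: 001110000110110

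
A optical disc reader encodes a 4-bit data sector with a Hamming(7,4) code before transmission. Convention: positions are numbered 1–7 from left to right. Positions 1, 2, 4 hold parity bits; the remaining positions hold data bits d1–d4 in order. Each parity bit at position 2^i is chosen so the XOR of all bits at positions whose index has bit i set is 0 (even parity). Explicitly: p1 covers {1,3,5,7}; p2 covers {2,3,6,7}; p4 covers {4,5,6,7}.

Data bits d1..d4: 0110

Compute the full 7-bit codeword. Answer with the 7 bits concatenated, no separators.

Place data at non-parity positions: p1 p2 0 p4 1 1 0
p1 (pos 1,3,5,7): XOR of data positions = 0⊕1⊕0 = 1
p2 (pos 2,3,6,7): XOR of data positions = 0⊕1⊕0 = 1
p4 (pos 4,5,6,7): XOR of data positions = 1⊕1⊕0 = 0
Codeword: 1100110

1100110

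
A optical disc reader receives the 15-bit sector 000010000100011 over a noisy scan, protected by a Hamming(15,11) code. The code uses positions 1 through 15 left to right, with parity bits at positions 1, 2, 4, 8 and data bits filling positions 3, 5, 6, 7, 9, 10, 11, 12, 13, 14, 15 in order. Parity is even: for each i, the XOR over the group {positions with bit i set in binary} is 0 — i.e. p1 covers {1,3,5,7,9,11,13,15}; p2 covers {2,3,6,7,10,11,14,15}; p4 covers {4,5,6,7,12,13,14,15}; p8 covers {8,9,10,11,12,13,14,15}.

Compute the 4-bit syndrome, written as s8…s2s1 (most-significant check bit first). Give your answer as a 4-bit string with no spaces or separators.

s1 (pos 1,3,5,7,9,11,13,15): 0⊕0⊕1⊕0⊕0⊕0⊕0⊕1 = 0
s2 (pos 2,3,6,7,10,11,14,15): 0⊕0⊕0⊕0⊕1⊕0⊕1⊕1 = 1
s4 (pos 4,5,6,7,12,13,14,15): 0⊕1⊕0⊕0⊕0⊕0⊕1⊕1 = 1
s8 (pos 8,9,10,11,12,13,14,15): 0⊕0⊕1⊕0⊕0⊕0⊕1⊕1 = 1
Syndrome s8…s1 = 1110 → error at position 14.

1110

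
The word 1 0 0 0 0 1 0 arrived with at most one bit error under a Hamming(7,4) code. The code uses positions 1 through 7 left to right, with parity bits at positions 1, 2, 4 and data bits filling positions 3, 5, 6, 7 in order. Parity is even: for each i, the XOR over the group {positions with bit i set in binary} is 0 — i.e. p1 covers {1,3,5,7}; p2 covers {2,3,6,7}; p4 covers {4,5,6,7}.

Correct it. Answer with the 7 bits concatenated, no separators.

1000011

s1 (pos 1,3,5,7): 1⊕0⊕0⊕0 = 1
s2 (pos 2,3,6,7): 0⊕0⊕1⊕0 = 1
s4 (pos 4,5,6,7): 0⊕0⊕1⊕0 = 1
Syndrome s4…s1 = 111 → error at position 7.
Flip position 7: 1000010 → 1000011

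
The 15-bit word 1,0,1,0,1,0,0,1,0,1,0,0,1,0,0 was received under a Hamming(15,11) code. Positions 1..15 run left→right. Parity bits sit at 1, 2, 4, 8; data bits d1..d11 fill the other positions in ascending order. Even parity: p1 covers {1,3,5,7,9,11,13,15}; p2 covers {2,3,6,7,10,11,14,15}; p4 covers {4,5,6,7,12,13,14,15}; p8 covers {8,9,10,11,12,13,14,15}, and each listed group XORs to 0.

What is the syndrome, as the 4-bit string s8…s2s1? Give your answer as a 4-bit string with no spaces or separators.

s1 (pos 1,3,5,7,9,11,13,15): 1⊕1⊕1⊕0⊕0⊕0⊕1⊕0 = 0
s2 (pos 2,3,6,7,10,11,14,15): 0⊕1⊕0⊕0⊕1⊕0⊕0⊕0 = 0
s4 (pos 4,5,6,7,12,13,14,15): 0⊕1⊕0⊕0⊕0⊕1⊕0⊕0 = 0
s8 (pos 8,9,10,11,12,13,14,15): 1⊕0⊕1⊕0⊕0⊕1⊕0⊕0 = 1
Syndrome s8…s1 = 1000 → error at position 8.

1000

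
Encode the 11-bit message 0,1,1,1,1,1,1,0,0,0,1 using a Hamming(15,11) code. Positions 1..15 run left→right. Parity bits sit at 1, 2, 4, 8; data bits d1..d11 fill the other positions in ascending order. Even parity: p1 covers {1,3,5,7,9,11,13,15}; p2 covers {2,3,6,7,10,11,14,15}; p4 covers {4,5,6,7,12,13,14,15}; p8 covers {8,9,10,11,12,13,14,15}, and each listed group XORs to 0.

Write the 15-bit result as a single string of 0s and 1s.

Place data at non-parity positions: p1 p2 0 p4 1 1 1 p8 1 1 1 0 0 0 1
p1 (pos 1,3,5,7,9,11,13,15): XOR of data positions = 0⊕1⊕1⊕1⊕1⊕0⊕1 = 1
p2 (pos 2,3,6,7,10,11,14,15): XOR of data positions = 0⊕1⊕1⊕1⊕1⊕0⊕1 = 1
p4 (pos 4,5,6,7,12,13,14,15): XOR of data positions = 1⊕1⊕1⊕0⊕0⊕0⊕1 = 0
p8 (pos 8,9,10,11,12,13,14,15): XOR of data positions = 1⊕1⊕1⊕0⊕0⊕0⊕1 = 0
Codeword: 110011101110001

110011101110001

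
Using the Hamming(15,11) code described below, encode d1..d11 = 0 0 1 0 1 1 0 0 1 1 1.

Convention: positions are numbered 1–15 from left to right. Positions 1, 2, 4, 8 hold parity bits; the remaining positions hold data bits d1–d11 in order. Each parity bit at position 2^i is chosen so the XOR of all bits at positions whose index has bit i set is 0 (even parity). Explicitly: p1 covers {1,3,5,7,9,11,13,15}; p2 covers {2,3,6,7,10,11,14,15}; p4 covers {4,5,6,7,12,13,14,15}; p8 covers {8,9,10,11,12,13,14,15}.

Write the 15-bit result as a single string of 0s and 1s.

100001011100111

Place data at non-parity positions: p1 p2 0 p4 0 1 0 p8 1 1 0 0 1 1 1
p1 (pos 1,3,5,7,9,11,13,15): XOR of data positions = 0⊕0⊕0⊕1⊕0⊕1⊕1 = 1
p2 (pos 2,3,6,7,10,11,14,15): XOR of data positions = 0⊕1⊕0⊕1⊕0⊕1⊕1 = 0
p4 (pos 4,5,6,7,12,13,14,15): XOR of data positions = 0⊕1⊕0⊕0⊕1⊕1⊕1 = 0
p8 (pos 8,9,10,11,12,13,14,15): XOR of data positions = 1⊕1⊕0⊕0⊕1⊕1⊕1 = 1
Codeword: 100001011100111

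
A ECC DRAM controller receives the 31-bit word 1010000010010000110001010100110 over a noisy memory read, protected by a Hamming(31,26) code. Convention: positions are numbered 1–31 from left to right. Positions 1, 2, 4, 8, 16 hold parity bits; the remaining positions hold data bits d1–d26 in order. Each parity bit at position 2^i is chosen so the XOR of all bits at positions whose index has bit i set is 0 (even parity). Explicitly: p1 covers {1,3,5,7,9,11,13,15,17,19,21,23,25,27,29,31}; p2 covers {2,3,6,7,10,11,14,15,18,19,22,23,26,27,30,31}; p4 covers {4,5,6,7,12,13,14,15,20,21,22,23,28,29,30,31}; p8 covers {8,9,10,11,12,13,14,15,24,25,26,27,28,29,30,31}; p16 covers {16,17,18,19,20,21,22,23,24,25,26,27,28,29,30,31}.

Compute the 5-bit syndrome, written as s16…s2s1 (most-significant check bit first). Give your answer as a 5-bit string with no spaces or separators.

10011

s1 (pos 1,3,5,7,9,11,13,15,17,19,21,23,25,27,29,31): 1⊕1⊕0⊕0⊕1⊕0⊕0⊕0⊕1⊕0⊕0⊕0⊕0⊕0⊕1⊕0 = 1
s2 (pos 2,3,6,7,10,11,14,15,18,19,22,23,26,27,30,31): 0⊕1⊕0⊕0⊕0⊕0⊕0⊕0⊕1⊕0⊕1⊕0⊕1⊕0⊕1⊕0 = 1
s4 (pos 4,5,6,7,12,13,14,15,20,21,22,23,28,29,30,31): 0⊕0⊕0⊕0⊕1⊕0⊕0⊕0⊕0⊕0⊕1⊕0⊕0⊕1⊕1⊕0 = 0
s8 (pos 8,9,10,11,12,13,14,15,24,25,26,27,28,29,30,31): 0⊕1⊕0⊕0⊕1⊕0⊕0⊕0⊕1⊕0⊕1⊕0⊕0⊕1⊕1⊕0 = 0
s16 (pos 16,17,18,19,20,21,22,23,24,25,26,27,28,29,30,31): 0⊕1⊕1⊕0⊕0⊕0⊕1⊕0⊕1⊕0⊕1⊕0⊕0⊕1⊕1⊕0 = 1
Syndrome s16…s1 = 10011 → error at position 19.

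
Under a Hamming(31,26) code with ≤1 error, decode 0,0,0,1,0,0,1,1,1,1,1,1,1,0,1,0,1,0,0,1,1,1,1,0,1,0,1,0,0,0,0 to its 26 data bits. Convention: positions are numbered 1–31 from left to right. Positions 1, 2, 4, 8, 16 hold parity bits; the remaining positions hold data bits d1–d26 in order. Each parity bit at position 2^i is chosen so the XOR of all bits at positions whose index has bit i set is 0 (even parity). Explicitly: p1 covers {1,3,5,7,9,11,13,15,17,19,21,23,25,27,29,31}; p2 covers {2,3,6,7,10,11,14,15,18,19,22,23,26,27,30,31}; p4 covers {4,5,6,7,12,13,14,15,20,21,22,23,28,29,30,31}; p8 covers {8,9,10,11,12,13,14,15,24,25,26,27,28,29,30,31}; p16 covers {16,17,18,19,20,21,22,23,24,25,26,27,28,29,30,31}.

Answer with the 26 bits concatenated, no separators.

s1 (pos 1,3,5,7,9,11,13,15,17,19,21,23,25,27,29,31): 0⊕0⊕0⊕1⊕1⊕1⊕1⊕1⊕1⊕0⊕1⊕1⊕1⊕1⊕0⊕0 = 0
s2 (pos 2,3,6,7,10,11,14,15,18,19,22,23,26,27,30,31): 0⊕0⊕0⊕1⊕1⊕1⊕0⊕1⊕0⊕0⊕1⊕1⊕0⊕1⊕0⊕0 = 1
s4 (pos 4,5,6,7,12,13,14,15,20,21,22,23,28,29,30,31): 1⊕0⊕0⊕1⊕1⊕1⊕0⊕1⊕1⊕1⊕1⊕1⊕0⊕0⊕0⊕0 = 1
s8 (pos 8,9,10,11,12,13,14,15,24,25,26,27,28,29,30,31): 1⊕1⊕1⊕1⊕1⊕1⊕0⊕1⊕0⊕1⊕0⊕1⊕0⊕0⊕0⊕0 = 1
s16 (pos 16,17,18,19,20,21,22,23,24,25,26,27,28,29,30,31): 0⊕1⊕0⊕0⊕1⊕1⊕1⊕1⊕0⊕1⊕0⊕1⊕0⊕0⊕0⊕0 = 1
Syndrome s16…s1 = 11110 → error at position 30.
Flip position 30: 0001001111111010100111101010000 → 0001001111111010100111101010010
Read data bits from positions 3,5,6,7,9,10,11,12,13,14,15,17,18,19,20,21,22,23,24,25,26,27,28,29,30,31: 00011111101100111101010010

00011111101100111101010010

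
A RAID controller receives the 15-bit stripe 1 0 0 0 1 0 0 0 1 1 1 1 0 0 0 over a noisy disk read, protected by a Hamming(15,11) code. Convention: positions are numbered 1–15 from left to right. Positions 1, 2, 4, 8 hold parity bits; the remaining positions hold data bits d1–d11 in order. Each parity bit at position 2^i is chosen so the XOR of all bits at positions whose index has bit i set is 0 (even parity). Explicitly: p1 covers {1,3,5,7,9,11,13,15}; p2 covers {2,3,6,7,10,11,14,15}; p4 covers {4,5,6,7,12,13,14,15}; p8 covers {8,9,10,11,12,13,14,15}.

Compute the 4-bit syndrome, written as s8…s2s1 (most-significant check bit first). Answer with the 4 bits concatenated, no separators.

0000

s1 (pos 1,3,5,7,9,11,13,15): 1⊕0⊕1⊕0⊕1⊕1⊕0⊕0 = 0
s2 (pos 2,3,6,7,10,11,14,15): 0⊕0⊕0⊕0⊕1⊕1⊕0⊕0 = 0
s4 (pos 4,5,6,7,12,13,14,15): 0⊕1⊕0⊕0⊕1⊕0⊕0⊕0 = 0
s8 (pos 8,9,10,11,12,13,14,15): 0⊕1⊕1⊕1⊕1⊕0⊕0⊕0 = 0
Syndrome s8…s1 = 0000 → no error.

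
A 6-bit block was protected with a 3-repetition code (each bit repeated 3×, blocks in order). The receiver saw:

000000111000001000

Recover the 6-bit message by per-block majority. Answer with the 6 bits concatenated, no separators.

001000

Block 1 (000): 0 ones → 0
Block 2 (000): 0 ones → 0
Block 3 (111): 3 ones → 1
Block 4 (000): 0 ones → 0
Block 5 (001): 1 one → 0
Block 6 (000): 0 ones → 0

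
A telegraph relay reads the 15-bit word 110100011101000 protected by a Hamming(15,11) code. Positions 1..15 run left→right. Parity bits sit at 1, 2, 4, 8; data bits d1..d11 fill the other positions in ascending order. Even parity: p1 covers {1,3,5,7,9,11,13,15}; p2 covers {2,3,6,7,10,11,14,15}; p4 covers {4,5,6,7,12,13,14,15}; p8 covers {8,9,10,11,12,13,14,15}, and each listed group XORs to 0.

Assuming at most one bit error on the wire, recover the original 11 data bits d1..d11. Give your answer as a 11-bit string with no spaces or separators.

00001101000

s1 (pos 1,3,5,7,9,11,13,15): 1⊕0⊕0⊕0⊕1⊕0⊕0⊕0 = 0
s2 (pos 2,3,6,7,10,11,14,15): 1⊕0⊕0⊕0⊕1⊕0⊕0⊕0 = 0
s4 (pos 4,5,6,7,12,13,14,15): 1⊕0⊕0⊕0⊕1⊕0⊕0⊕0 = 0
s8 (pos 8,9,10,11,12,13,14,15): 1⊕1⊕1⊕0⊕1⊕0⊕0⊕0 = 0
Syndrome s8…s1 = 0000 → no error.
Read data bits from positions 3,5,6,7,9,10,11,12,13,14,15: 00001101000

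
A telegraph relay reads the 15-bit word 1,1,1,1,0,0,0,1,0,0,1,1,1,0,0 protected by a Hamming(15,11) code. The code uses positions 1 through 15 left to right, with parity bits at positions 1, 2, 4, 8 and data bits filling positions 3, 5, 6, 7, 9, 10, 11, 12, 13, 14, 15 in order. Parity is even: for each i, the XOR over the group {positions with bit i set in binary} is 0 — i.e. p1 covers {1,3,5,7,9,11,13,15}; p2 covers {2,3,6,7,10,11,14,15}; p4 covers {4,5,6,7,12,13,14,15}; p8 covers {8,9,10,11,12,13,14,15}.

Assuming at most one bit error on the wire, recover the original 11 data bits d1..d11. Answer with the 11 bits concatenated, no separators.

10100011100

s1 (pos 1,3,5,7,9,11,13,15): 1⊕1⊕0⊕0⊕0⊕1⊕1⊕0 = 0
s2 (pos 2,3,6,7,10,11,14,15): 1⊕1⊕0⊕0⊕0⊕1⊕0⊕0 = 1
s4 (pos 4,5,6,7,12,13,14,15): 1⊕0⊕0⊕0⊕1⊕1⊕0⊕0 = 1
s8 (pos 8,9,10,11,12,13,14,15): 1⊕0⊕0⊕1⊕1⊕1⊕0⊕0 = 0
Syndrome s8…s1 = 0110 → error at position 6.
Flip position 6: 111100010011100 → 111101010011100
Read data bits from positions 3,5,6,7,9,10,11,12,13,14,15: 10100011100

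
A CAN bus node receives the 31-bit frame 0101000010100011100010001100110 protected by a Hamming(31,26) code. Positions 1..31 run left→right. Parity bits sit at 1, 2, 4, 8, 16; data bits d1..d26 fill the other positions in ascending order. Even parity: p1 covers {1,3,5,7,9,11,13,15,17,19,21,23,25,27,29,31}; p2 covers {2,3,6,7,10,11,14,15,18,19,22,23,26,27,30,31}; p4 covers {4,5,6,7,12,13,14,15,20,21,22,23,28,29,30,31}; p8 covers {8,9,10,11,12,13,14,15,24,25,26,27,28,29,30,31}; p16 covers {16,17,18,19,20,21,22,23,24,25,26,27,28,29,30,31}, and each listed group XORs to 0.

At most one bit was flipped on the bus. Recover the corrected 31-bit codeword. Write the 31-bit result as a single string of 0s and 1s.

0101000010100011100010001100111

s1 (pos 1,3,5,7,9,11,13,15,17,19,21,23,25,27,29,31): 0⊕0⊕0⊕0⊕1⊕1⊕0⊕1⊕1⊕0⊕1⊕0⊕1⊕0⊕1⊕0 = 1
s2 (pos 2,3,6,7,10,11,14,15,18,19,22,23,26,27,30,31): 1⊕0⊕0⊕0⊕0⊕1⊕0⊕1⊕0⊕0⊕0⊕0⊕1⊕0⊕1⊕0 = 1
s4 (pos 4,5,6,7,12,13,14,15,20,21,22,23,28,29,30,31): 1⊕0⊕0⊕0⊕0⊕0⊕0⊕1⊕0⊕1⊕0⊕0⊕0⊕1⊕1⊕0 = 1
s8 (pos 8,9,10,11,12,13,14,15,24,25,26,27,28,29,30,31): 0⊕1⊕0⊕1⊕0⊕0⊕0⊕1⊕0⊕1⊕1⊕0⊕0⊕1⊕1⊕0 = 1
s16 (pos 16,17,18,19,20,21,22,23,24,25,26,27,28,29,30,31): 1⊕1⊕0⊕0⊕0⊕1⊕0⊕0⊕0⊕1⊕1⊕0⊕0⊕1⊕1⊕0 = 1
Syndrome s16…s1 = 11111 → error at position 31.
Flip position 31: 0101000010100011100010001100110 → 0101000010100011100010001100111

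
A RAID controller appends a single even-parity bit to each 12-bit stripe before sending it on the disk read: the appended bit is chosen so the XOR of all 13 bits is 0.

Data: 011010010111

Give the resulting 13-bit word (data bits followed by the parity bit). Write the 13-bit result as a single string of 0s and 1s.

0110100101111

XOR of the 12 data bits: 0⊕1⊕1⊕0⊕1⊕0⊕0⊕1⊕0⊕1⊕1⊕1 = 1
Parity bit = 1 (so all 13 bits XOR to 0).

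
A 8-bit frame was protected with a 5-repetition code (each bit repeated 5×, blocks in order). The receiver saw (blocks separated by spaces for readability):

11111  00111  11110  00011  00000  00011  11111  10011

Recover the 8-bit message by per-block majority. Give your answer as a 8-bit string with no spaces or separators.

11100011

Block 1 (11111): 5 ones → 1
Block 2 (00111): 3 ones → 1
Block 3 (11110): 4 ones → 1
Block 4 (00011): 2 ones → 0
Block 5 (00000): 0 ones → 0
Block 6 (00011): 2 ones → 0
Block 7 (11111): 5 ones → 1
Block 8 (10011): 3 ones → 1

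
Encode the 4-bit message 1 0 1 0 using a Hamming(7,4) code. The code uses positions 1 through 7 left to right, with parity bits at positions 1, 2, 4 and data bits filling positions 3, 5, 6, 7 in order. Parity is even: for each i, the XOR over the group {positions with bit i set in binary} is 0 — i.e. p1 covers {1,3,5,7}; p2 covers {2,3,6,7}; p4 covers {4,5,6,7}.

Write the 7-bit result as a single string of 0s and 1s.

1011010

Place data at non-parity positions: p1 p2 1 p4 0 1 0
p1 (pos 1,3,5,7): XOR of data positions = 1⊕0⊕0 = 1
p2 (pos 2,3,6,7): XOR of data positions = 1⊕1⊕0 = 0
p4 (pos 4,5,6,7): XOR of data positions = 0⊕1⊕0 = 1
Codeword: 1011010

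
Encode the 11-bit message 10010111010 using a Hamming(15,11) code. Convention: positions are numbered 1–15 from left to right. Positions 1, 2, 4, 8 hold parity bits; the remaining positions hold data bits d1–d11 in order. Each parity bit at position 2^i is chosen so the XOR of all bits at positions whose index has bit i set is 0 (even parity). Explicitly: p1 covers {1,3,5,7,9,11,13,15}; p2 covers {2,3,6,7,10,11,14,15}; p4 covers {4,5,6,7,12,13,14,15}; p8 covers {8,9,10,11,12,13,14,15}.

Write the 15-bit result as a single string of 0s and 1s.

Place data at non-parity positions: p1 p2 1 p4 0 0 1 p8 0 1 1 1 0 1 0
p1 (pos 1,3,5,7,9,11,13,15): XOR of data positions = 1⊕0⊕1⊕0⊕1⊕0⊕0 = 1
p2 (pos 2,3,6,7,10,11,14,15): XOR of data positions = 1⊕0⊕1⊕1⊕1⊕1⊕0 = 1
p4 (pos 4,5,6,7,12,13,14,15): XOR of data positions = 0⊕0⊕1⊕1⊕0⊕1⊕0 = 1
p8 (pos 8,9,10,11,12,13,14,15): XOR of data positions = 0⊕1⊕1⊕1⊕0⊕1⊕0 = 0
Codeword: 111100100111010

111100100111010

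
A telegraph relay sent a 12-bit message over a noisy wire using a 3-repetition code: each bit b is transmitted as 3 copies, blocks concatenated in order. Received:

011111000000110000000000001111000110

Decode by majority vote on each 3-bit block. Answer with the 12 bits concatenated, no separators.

Block 1 (011): 2 ones → 1
Block 2 (111): 3 ones → 1
Block 3 (000): 0 ones → 0
Block 4 (000): 0 ones → 0
Block 5 (110): 2 ones → 1
Block 6 (000): 0 ones → 0
Block 7 (000): 0 ones → 0
Block 8 (000): 0 ones → 0
Block 9 (001): 1 one → 0
Block 10 (111): 3 ones → 1
Block 11 (000): 0 ones → 0
Block 12 (110): 2 ones → 1

110010000101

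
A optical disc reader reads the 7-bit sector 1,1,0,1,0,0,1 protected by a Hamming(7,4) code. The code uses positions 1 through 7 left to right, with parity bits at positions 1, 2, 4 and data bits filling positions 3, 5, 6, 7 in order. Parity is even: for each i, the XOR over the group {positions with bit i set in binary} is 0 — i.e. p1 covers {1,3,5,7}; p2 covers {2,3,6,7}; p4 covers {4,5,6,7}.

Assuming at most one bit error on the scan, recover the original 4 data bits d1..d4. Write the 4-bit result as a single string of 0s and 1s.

s1 (pos 1,3,5,7): 1⊕0⊕0⊕1 = 0
s2 (pos 2,3,6,7): 1⊕0⊕0⊕1 = 0
s4 (pos 4,5,6,7): 1⊕0⊕0⊕1 = 0
Syndrome s4…s1 = 000 → no error.
Read data bits from positions 3,5,6,7: 0001

0001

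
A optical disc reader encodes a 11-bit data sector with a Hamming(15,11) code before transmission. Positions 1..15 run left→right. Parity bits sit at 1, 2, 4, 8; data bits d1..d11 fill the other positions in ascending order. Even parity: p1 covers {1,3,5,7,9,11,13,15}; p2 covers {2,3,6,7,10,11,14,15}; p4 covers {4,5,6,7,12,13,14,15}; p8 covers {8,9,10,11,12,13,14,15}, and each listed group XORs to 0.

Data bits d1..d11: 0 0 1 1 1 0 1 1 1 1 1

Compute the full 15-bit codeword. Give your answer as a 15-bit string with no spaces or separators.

Place data at non-parity positions: p1 p2 0 p4 0 1 1 p8 1 0 1 1 1 1 1
p1 (pos 1,3,5,7,9,11,13,15): XOR of data positions = 0⊕0⊕1⊕1⊕1⊕1⊕1 = 1
p2 (pos 2,3,6,7,10,11,14,15): XOR of data positions = 0⊕1⊕1⊕0⊕1⊕1⊕1 = 1
p4 (pos 4,5,6,7,12,13,14,15): XOR of data positions = 0⊕1⊕1⊕1⊕1⊕1⊕1 = 0
p8 (pos 8,9,10,11,12,13,14,15): XOR of data positions = 1⊕0⊕1⊕1⊕1⊕1⊕1 = 0
Codeword: 110001101011111

110001101011111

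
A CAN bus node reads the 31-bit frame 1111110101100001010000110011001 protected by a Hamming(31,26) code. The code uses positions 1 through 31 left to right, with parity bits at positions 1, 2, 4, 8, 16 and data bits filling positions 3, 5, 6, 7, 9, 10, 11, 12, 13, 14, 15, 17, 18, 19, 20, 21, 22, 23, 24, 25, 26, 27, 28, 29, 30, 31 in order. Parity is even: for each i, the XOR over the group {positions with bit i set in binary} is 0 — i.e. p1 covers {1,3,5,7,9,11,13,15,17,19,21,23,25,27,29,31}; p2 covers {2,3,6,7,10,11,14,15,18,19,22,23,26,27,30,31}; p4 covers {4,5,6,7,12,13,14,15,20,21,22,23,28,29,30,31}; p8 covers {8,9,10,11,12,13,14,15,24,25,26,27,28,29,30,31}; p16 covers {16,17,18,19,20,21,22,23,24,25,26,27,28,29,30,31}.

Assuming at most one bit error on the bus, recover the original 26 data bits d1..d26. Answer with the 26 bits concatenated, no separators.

s1 (pos 1,3,5,7,9,11,13,15,17,19,21,23,25,27,29,31): 1⊕1⊕1⊕0⊕0⊕1⊕0⊕0⊕0⊕0⊕0⊕1⊕0⊕1⊕0⊕1 = 1
s2 (pos 2,3,6,7,10,11,14,15,18,19,22,23,26,27,30,31): 1⊕1⊕1⊕0⊕1⊕1⊕0⊕0⊕1⊕0⊕0⊕1⊕0⊕1⊕0⊕1 = 1
s4 (pos 4,5,6,7,12,13,14,15,20,21,22,23,28,29,30,31): 1⊕1⊕1⊕0⊕0⊕0⊕0⊕0⊕0⊕0⊕0⊕1⊕1⊕0⊕0⊕1 = 0
s8 (pos 8,9,10,11,12,13,14,15,24,25,26,27,28,29,30,31): 1⊕0⊕1⊕1⊕0⊕0⊕0⊕0⊕1⊕0⊕0⊕1⊕1⊕0⊕0⊕1 = 1
s16 (pos 16,17,18,19,20,21,22,23,24,25,26,27,28,29,30,31): 1⊕0⊕1⊕0⊕0⊕0⊕0⊕1⊕1⊕0⊕0⊕1⊕1⊕0⊕0⊕1 = 1
Syndrome s16…s1 = 11011 → error at position 27.
Flip position 27: 1111110101100001010000110011001 → 1111110101100001010000110001001
Read data bits from positions 3,5,6,7,9,10,11,12,13,14,15,17,18,19,20,21,22,23,24,25,26,27,28,29,30,31: 11100110000010000110001001

11100110000010000110001001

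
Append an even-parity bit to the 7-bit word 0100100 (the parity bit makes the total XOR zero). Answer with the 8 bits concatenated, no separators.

XOR of the 7 data bits: 0⊕1⊕0⊕0⊕1⊕0⊕0 = 0
Parity bit = 0 (so all 8 bits XOR to 0).

01001000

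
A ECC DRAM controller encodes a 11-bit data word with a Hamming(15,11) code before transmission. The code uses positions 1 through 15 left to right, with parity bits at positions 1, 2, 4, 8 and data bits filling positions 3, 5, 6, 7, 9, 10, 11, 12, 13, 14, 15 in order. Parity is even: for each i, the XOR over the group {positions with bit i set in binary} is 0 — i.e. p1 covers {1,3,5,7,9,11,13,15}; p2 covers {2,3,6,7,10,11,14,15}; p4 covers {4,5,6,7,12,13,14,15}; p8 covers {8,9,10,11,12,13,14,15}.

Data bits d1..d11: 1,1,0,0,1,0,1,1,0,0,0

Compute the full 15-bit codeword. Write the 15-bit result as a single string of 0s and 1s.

Place data at non-parity positions: p1 p2 1 p4 1 0 0 p8 1 0 1 1 0 0 0
p1 (pos 1,3,5,7,9,11,13,15): XOR of data positions = 1⊕1⊕0⊕1⊕1⊕0⊕0 = 0
p2 (pos 2,3,6,7,10,11,14,15): XOR of data positions = 1⊕0⊕0⊕0⊕1⊕0⊕0 = 0
p4 (pos 4,5,6,7,12,13,14,15): XOR of data positions = 1⊕0⊕0⊕1⊕0⊕0⊕0 = 0
p8 (pos 8,9,10,11,12,13,14,15): XOR of data positions = 1⊕0⊕1⊕1⊕0⊕0⊕0 = 1
Codeword: 001010011011000

001010011011000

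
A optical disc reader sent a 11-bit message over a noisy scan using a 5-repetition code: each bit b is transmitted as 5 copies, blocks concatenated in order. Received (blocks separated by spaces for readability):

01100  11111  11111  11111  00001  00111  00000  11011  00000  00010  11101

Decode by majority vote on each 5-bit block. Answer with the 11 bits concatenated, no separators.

Block 1 (01100): 2 ones → 0
Block 2 (11111): 5 ones → 1
Block 3 (11111): 5 ones → 1
Block 4 (11111): 5 ones → 1
Block 5 (00001): 1 one → 0
Block 6 (00111): 3 ones → 1
Block 7 (00000): 0 ones → 0
Block 8 (11011): 4 ones → 1
Block 9 (00000): 0 ones → 0
Block 10 (00010): 1 one → 0
Block 11 (11101): 4 ones → 1

01110101001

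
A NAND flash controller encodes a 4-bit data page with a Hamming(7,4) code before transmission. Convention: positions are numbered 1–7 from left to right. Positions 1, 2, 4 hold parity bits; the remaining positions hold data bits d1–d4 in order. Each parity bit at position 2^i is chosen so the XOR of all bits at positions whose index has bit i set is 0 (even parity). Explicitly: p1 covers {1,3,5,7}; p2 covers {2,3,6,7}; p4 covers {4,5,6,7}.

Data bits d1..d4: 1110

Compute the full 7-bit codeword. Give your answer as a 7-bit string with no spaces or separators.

0010110

Place data at non-parity positions: p1 p2 1 p4 1 1 0
p1 (pos 1,3,5,7): XOR of data positions = 1⊕1⊕0 = 0
p2 (pos 2,3,6,7): XOR of data positions = 1⊕1⊕0 = 0
p4 (pos 4,5,6,7): XOR of data positions = 1⊕1⊕0 = 0
Codeword: 0010110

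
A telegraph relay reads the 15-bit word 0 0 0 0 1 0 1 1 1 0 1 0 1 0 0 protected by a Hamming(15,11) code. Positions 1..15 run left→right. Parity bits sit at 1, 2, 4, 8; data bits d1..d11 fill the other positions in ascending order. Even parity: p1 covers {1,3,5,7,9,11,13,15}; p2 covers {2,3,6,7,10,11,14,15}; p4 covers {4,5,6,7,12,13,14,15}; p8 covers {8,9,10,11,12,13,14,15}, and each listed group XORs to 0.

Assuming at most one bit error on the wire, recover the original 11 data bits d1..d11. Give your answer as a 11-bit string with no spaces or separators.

00011010100

s1 (pos 1,3,5,7,9,11,13,15): 0⊕0⊕1⊕1⊕1⊕1⊕1⊕0 = 1
s2 (pos 2,3,6,7,10,11,14,15): 0⊕0⊕0⊕1⊕0⊕1⊕0⊕0 = 0
s4 (pos 4,5,6,7,12,13,14,15): 0⊕1⊕0⊕1⊕0⊕1⊕0⊕0 = 1
s8 (pos 8,9,10,11,12,13,14,15): 1⊕1⊕0⊕1⊕0⊕1⊕0⊕0 = 0
Syndrome s8…s1 = 0101 → error at position 5.
Flip position 5: 000010111010100 → 000000111010100
Read data bits from positions 3,5,6,7,9,10,11,12,13,14,15: 00011010100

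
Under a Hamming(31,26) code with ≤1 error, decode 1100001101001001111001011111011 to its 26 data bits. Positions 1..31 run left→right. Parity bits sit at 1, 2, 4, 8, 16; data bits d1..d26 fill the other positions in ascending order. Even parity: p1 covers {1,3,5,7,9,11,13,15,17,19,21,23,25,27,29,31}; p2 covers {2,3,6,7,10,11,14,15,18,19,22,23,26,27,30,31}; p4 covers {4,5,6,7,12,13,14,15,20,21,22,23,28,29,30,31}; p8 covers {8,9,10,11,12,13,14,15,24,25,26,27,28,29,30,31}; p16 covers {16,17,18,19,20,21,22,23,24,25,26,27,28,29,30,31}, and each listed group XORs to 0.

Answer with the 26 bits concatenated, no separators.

00010100100111001011111011

s1 (pos 1,3,5,7,9,11,13,15,17,19,21,23,25,27,29,31): 1⊕0⊕0⊕1⊕0⊕0⊕1⊕0⊕1⊕1⊕0⊕0⊕1⊕1⊕0⊕1 = 0
s2 (pos 2,3,6,7,10,11,14,15,18,19,22,23,26,27,30,31): 1⊕0⊕0⊕1⊕1⊕0⊕0⊕0⊕1⊕1⊕1⊕0⊕1⊕1⊕1⊕1 = 0
s4 (pos 4,5,6,7,12,13,14,15,20,21,22,23,28,29,30,31): 0⊕0⊕0⊕1⊕0⊕1⊕0⊕0⊕0⊕0⊕1⊕0⊕1⊕0⊕1⊕1 = 0
s8 (pos 8,9,10,11,12,13,14,15,24,25,26,27,28,29,30,31): 1⊕0⊕1⊕0⊕0⊕1⊕0⊕0⊕1⊕1⊕1⊕1⊕1⊕0⊕1⊕1 = 0
s16 (pos 16,17,18,19,20,21,22,23,24,25,26,27,28,29,30,31): 1⊕1⊕1⊕1⊕0⊕0⊕1⊕0⊕1⊕1⊕1⊕1⊕1⊕0⊕1⊕1 = 0
Syndrome s16…s1 = 00000 → no error.
Read data bits from positions 3,5,6,7,9,10,11,12,13,14,15,17,18,19,20,21,22,23,24,25,26,27,28,29,30,31: 00010100100111001011111011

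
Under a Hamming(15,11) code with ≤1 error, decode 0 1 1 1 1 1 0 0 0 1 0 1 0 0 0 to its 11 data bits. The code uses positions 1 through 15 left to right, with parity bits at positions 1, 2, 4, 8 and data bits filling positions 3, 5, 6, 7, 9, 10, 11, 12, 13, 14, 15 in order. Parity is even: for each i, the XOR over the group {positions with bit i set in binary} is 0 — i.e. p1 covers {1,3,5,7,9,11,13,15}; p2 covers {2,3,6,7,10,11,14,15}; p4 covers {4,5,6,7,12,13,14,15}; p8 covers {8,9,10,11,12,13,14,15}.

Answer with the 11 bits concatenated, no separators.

11100101000

s1 (pos 1,3,5,7,9,11,13,15): 0⊕1⊕1⊕0⊕0⊕0⊕0⊕0 = 0
s2 (pos 2,3,6,7,10,11,14,15): 1⊕1⊕1⊕0⊕1⊕0⊕0⊕0 = 0
s4 (pos 4,5,6,7,12,13,14,15): 1⊕1⊕1⊕0⊕1⊕0⊕0⊕0 = 0
s8 (pos 8,9,10,11,12,13,14,15): 0⊕0⊕1⊕0⊕1⊕0⊕0⊕0 = 0
Syndrome s8…s1 = 0000 → no error.
Read data bits from positions 3,5,6,7,9,10,11,12,13,14,15: 11100101000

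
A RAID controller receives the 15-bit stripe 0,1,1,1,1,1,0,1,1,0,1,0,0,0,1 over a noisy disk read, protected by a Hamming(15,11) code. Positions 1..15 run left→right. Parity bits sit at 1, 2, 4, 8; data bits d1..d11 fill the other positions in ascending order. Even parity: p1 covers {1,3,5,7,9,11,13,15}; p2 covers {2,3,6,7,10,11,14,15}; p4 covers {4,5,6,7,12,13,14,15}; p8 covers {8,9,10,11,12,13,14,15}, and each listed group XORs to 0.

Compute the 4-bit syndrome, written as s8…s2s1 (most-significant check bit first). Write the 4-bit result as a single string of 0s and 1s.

0011

s1 (pos 1,3,5,7,9,11,13,15): 0⊕1⊕1⊕0⊕1⊕1⊕0⊕1 = 1
s2 (pos 2,3,6,7,10,11,14,15): 1⊕1⊕1⊕0⊕0⊕1⊕0⊕1 = 1
s4 (pos 4,5,6,7,12,13,14,15): 1⊕1⊕1⊕0⊕0⊕0⊕0⊕1 = 0
s8 (pos 8,9,10,11,12,13,14,15): 1⊕1⊕0⊕1⊕0⊕0⊕0⊕1 = 0
Syndrome s8…s1 = 0011 → error at position 3.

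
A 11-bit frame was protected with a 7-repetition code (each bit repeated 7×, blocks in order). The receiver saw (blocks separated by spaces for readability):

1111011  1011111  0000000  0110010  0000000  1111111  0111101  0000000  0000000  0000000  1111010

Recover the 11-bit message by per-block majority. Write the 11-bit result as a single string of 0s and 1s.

Block 1 (1111011): 6 ones → 1
Block 2 (1011111): 6 ones → 1
Block 3 (0000000): 0 ones → 0
Block 4 (0110010): 3 ones → 0
Block 5 (0000000): 0 ones → 0
Block 6 (1111111): 7 ones → 1
Block 7 (0111101): 5 ones → 1
Block 8 (0000000): 0 ones → 0
Block 9 (0000000): 0 ones → 0
Block 10 (0000000): 0 ones → 0
Block 11 (1111010): 5 ones → 1

11000110001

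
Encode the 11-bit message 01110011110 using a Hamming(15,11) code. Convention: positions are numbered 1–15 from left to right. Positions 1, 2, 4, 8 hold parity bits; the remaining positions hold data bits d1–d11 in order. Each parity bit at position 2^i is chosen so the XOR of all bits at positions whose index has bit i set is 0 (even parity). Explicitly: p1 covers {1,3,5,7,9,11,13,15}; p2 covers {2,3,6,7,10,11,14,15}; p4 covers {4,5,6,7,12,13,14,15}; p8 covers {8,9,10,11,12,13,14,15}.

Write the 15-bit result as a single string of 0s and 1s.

Place data at non-parity positions: p1 p2 0 p4 1 1 1 p8 0 0 1 1 1 1 0
p1 (pos 1,3,5,7,9,11,13,15): XOR of data positions = 0⊕1⊕1⊕0⊕1⊕1⊕0 = 0
p2 (pos 2,3,6,7,10,11,14,15): XOR of data positions = 0⊕1⊕1⊕0⊕1⊕1⊕0 = 0
p4 (pos 4,5,6,7,12,13,14,15): XOR of data positions = 1⊕1⊕1⊕1⊕1⊕1⊕0 = 0
p8 (pos 8,9,10,11,12,13,14,15): XOR of data positions = 0⊕0⊕1⊕1⊕1⊕1⊕0 = 0
Codeword: 000011100011110

000011100011110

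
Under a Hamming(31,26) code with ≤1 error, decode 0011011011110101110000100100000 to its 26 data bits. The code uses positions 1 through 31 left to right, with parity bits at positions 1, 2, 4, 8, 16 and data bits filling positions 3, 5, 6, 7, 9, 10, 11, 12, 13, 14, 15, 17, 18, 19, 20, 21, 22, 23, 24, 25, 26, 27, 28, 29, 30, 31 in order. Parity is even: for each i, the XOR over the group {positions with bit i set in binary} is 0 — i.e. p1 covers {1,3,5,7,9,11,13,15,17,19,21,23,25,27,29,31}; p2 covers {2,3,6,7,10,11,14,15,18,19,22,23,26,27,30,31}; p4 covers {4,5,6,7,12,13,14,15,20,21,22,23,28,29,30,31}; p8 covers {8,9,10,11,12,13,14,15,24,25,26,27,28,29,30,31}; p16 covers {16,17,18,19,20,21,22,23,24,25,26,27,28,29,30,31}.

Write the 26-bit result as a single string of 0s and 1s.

10111111010100000100100000

s1 (pos 1,3,5,7,9,11,13,15,17,19,21,23,25,27,29,31): 0⊕1⊕0⊕1⊕1⊕1⊕0⊕0⊕1⊕0⊕0⊕1⊕0⊕0⊕0⊕0 = 0
s2 (pos 2,3,6,7,10,11,14,15,18,19,22,23,26,27,30,31): 0⊕1⊕1⊕1⊕1⊕1⊕1⊕0⊕1⊕0⊕0⊕1⊕1⊕0⊕0⊕0 = 1
s4 (pos 4,5,6,7,12,13,14,15,20,21,22,23,28,29,30,31): 1⊕0⊕1⊕1⊕1⊕0⊕1⊕0⊕0⊕0⊕0⊕1⊕0⊕0⊕0⊕0 = 0
s8 (pos 8,9,10,11,12,13,14,15,24,25,26,27,28,29,30,31): 0⊕1⊕1⊕1⊕1⊕0⊕1⊕0⊕0⊕0⊕1⊕0⊕0⊕0⊕0⊕0 = 0
s16 (pos 16,17,18,19,20,21,22,23,24,25,26,27,28,29,30,31): 1⊕1⊕1⊕0⊕0⊕0⊕0⊕1⊕0⊕0⊕1⊕0⊕0⊕0⊕0⊕0 = 1
Syndrome s16…s1 = 10010 → error at position 18.
Flip position 18: 0011011011110101110000100100000 → 0011011011110101100000100100000
Read data bits from positions 3,5,6,7,9,10,11,12,13,14,15,17,18,19,20,21,22,23,24,25,26,27,28,29,30,31: 10111111010100000100100000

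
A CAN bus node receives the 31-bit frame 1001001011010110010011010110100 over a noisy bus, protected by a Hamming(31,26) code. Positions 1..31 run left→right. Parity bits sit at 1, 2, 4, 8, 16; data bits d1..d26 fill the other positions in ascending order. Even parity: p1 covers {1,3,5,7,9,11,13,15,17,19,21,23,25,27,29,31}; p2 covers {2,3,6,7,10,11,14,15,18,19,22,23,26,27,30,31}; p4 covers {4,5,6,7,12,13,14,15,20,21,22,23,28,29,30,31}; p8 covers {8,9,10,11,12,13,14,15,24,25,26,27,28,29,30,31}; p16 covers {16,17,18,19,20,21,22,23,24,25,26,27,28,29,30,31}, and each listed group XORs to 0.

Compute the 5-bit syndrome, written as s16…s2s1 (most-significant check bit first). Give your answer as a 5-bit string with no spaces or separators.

11001

s1 (pos 1,3,5,7,9,11,13,15,17,19,21,23,25,27,29,31): 1⊕0⊕0⊕1⊕1⊕0⊕0⊕1⊕0⊕0⊕1⊕0⊕0⊕1⊕1⊕0 = 1
s2 (pos 2,3,6,7,10,11,14,15,18,19,22,23,26,27,30,31): 0⊕0⊕0⊕1⊕1⊕0⊕1⊕1⊕1⊕0⊕1⊕0⊕1⊕1⊕0⊕0 = 0
s4 (pos 4,5,6,7,12,13,14,15,20,21,22,23,28,29,30,31): 1⊕0⊕0⊕1⊕1⊕0⊕1⊕1⊕0⊕1⊕1⊕0⊕0⊕1⊕0⊕0 = 0
s8 (pos 8,9,10,11,12,13,14,15,24,25,26,27,28,29,30,31): 0⊕1⊕1⊕0⊕1⊕0⊕1⊕1⊕1⊕0⊕1⊕1⊕0⊕1⊕0⊕0 = 1
s16 (pos 16,17,18,19,20,21,22,23,24,25,26,27,28,29,30,31): 0⊕0⊕1⊕0⊕0⊕1⊕1⊕0⊕1⊕0⊕1⊕1⊕0⊕1⊕0⊕0 = 1
Syndrome s16…s1 = 11001 → error at position 25.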